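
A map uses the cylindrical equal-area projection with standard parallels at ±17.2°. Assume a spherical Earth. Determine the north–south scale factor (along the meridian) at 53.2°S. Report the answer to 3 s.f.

0.627

For cylindrical equal-area with standard parallel φ₀, h = cos φ / cos φ₀ and k = cos φ₀ / cos φ, so h·k = 1.
h = cos 53.2° / cos 17.2° = 0.5990/0.9553 = 0.6271.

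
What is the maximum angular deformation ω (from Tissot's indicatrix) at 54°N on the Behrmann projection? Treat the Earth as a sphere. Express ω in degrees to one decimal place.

43.3°

Behrmann is a cylindrical equal-area projection with standard parallels at ±30°. A cylindrical equal-area projection with standard parallel φ₀ has meridian scale h = cos φ / cos φ₀ and parallel scale k = cos φ₀ / cos φ (so areas are preserved, h·k = 1).
At 54°: h = 0.6787, k = 1.473; principal scales a = 1.473, b = 0.6787.
sin(ω/2) = (a − b)/(a + b) = 0.7947/2.152 = 0.3692, so ω = 2 arcsin(0.3692) ≈ 43.3°.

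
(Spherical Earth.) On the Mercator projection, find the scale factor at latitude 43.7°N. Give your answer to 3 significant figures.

1.38

Mercator is conformal, so the point scale is isotropic: h = k = sec φ = 1/cos φ.
k = 1/cos 43.7° = 1/0.7230 = 1.383.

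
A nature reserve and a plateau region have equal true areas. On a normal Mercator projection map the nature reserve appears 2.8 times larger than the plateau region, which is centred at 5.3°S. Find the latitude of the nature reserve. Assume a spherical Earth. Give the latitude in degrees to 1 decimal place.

53.5°

On Mercator, (apparent₁)/(apparent₂) = sec²φ₁ / sec²φ₂ when true areas are equal.
cos²φ₂ / cos²φ₁ = 2.8  ⇒  cos φ₁ = cos 5.3° / √2.8 = 0.9957/1.673 = 0.5951.
φ₁ = arccos(0.5951) ≈ 53.5°.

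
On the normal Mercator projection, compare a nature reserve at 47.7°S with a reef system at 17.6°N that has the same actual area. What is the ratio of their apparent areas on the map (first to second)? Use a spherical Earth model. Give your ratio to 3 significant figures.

2.01

Mercator areal scale is sec²φ.
At 47.7°: sec²(47.7°) = 1/0.6730² = 2.208.
At 17.6°: sec²(17.6°) = 1/0.9532² = 1.101.
Ratio = 2.208/1.101 = cos²(17.6°)/cos²(47.7°) ≈ 2.01.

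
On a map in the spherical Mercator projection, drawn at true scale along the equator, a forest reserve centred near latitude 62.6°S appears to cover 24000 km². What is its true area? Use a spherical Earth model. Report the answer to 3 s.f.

The Mercator projection is conformal; its linear scale factor is the same in every direction and equals sec φ = 1/cos φ.
Areal scale = k² = sec²φ = 1/cos²(62.6°) = 1/0.4602² = 4.722.
True area = apparent / (areal scale) = 24000 / 4.722 ≈ 5080 km².

5080 km²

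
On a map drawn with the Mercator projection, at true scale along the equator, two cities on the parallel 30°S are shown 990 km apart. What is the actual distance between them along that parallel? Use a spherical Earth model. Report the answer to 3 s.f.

857 km

The Mercator projection is conformal; its linear scale factor is the same in every direction and equals sec φ = 1/cos φ.
Along the parallel at 30°, map distances are exaggerated by k = sec 30° = 1.155.
True distance = 990 / 1.155 = 990 × cos 30° ≈ 857 km.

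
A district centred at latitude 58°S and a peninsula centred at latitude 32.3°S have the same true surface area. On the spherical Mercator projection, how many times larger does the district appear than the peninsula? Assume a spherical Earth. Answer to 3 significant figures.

Mercator is conformal with k = sec φ, so areal scale = k² = sec²φ.
At 58°: sec²(58°) = 1/0.5299² = 3.561.
At 32.3°: sec²(32.3°) = 1/0.8453² = 1.400.
Ratio = 3.561/1.400 = cos²(32.3°)/cos²(58°) ≈ 2.54.

2.54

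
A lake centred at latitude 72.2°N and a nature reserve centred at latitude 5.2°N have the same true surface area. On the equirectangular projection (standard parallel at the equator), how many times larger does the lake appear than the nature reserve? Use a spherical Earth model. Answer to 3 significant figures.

3.26

For the equirectangular projection with φ₀ = 0 (plate carrée), h = 1 along meridians and k = sec φ along parallels.
Areal scale at 72.2°: h·k = 1.000 × 3.271 = 3.271.
Areal scale at 5.2°: h·k = 1.000 × 1.004 = 1.004.
Ratio = 3.271/1.004 ≈ 3.26.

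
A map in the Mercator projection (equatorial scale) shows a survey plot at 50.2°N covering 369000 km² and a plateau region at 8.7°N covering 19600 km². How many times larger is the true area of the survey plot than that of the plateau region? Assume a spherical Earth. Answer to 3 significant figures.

Mercator's areal exaggeration is sec²φ; hence true area = (apparent area) · cos²φ.
True area of survey plot: 369000 × cos²(50.2°) = 369000 × 0.4097 = 151200 km².
True area of plateau region: 19600 × cos²(8.7°) = 19600 × 0.9771 = 19150 km².
Ratio = 151200 / 19150 ≈ 7.89.

7.89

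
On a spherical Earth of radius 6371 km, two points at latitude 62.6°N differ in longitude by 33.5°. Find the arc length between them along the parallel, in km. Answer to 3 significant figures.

Arc length along a parallel = R cos φ · Δλ (with Δλ in radians).
= 6371 × cos 62.6° × (33.5° × π/180) = 6371 × 0.4602 × 0.5847 ≈ 1710 km.

1710 km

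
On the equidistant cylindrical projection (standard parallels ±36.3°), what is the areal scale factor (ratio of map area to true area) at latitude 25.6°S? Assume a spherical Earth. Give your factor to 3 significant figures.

0.894

In the equirectangular projection with standard parallel φ₀ = 36.3° (x = Rλ cos φ₀, y = Rφ), meridians are true-scale (h = 1) and the parallel scale is k = cos φ₀ / cos φ.
Areal scale = h·k = 1 × cos φ₀ / cos φ; at 25.6°, h = 1.000, k = 0.8937, so h·k = 0.8937.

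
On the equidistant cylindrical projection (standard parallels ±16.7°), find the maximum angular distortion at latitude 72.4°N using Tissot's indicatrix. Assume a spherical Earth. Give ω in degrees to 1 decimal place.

62.7°

With standard parallel φ₀ = 16.7°, the equirectangular projection gives x = Rλ cos φ₀, y = Rφ, so h = 1 and k = cos 16.7° / cos φ.
At 72.4°: h = 1.000, k = 3.168; principal scales a = 3.168, b = 1.000.
sin(ω/2) = (a − b)/(a + b) = 2.168/4.168 = 0.5201, so ω = 2 arcsin(0.5201) ≈ 62.7°.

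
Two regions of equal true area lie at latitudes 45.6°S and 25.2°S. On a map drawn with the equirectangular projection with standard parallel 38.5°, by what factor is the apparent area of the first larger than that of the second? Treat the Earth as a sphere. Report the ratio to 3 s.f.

1.29

In the equirectangular projection with standard parallel φ₀ = 38.5° (x = Rλ cos φ₀, y = Rφ), meridians are true-scale (h = 1) and the parallel scale is k = cos φ₀ / cos φ.
Areal scale at 45.6°: h·k = 1.000 × 1.119 = 1.119.
Areal scale at 25.2°: h·k = 1.000 × 0.8649 = 0.8649.
Ratio = 1.119/0.8649 ≈ 1.29.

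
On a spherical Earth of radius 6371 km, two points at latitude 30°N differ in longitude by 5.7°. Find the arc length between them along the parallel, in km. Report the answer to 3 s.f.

Arc length along a parallel = R cos φ · Δλ (with Δλ in radians).
= 6371 × cos 30° × (5.7° × π/180) = 6371 × 0.8660 × 0.09948 ≈ 549 km.

549 km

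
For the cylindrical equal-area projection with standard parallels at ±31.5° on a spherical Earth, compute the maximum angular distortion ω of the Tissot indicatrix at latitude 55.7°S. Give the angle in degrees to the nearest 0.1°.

46.2°

Cylindrical equal-area (φ₀ = 31.5°): h = cos φ / cos 31.5° along meridians, k = cos 31.5° / cos φ along parallels; h·k = 1.
At 55.7°: h = 0.6609, k = 1.513; principal scales a = 1.513, b = 0.6609.
sin(ω/2) = (a − b)/(a + b) = 0.8521/2.174 = 0.3920, so ω = 2 arcsin(0.3920) ≈ 46.2°.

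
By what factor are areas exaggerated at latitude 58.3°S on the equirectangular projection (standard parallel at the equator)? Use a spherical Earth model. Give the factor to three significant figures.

For the equirectangular projection with φ₀ = 0 (plate carrée), h = 1 along meridians and k = sec φ along parallels.
Areal scale = h·k = 1 × sec φ; at 58.3°, h = 1.000, k = 1.903, so h·k = 1.903.

1.90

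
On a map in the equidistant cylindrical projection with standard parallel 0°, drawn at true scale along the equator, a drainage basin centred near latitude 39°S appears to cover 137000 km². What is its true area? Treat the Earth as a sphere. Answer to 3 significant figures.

For the equirectangular projection with φ₀ = 0 (plate carrée), h = 1 along meridians and k = sec φ along parallels.
Areal scale = h·k = 1 × sec φ; at 39°, h = 1.000, k = 1.287, so h·k = 1.287.
True area = apparent / (areal scale) = 137000 / 1.287 ≈ 106000 km².

106000 km²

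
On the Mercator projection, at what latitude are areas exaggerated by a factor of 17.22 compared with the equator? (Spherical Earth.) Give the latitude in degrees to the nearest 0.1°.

76.1°

Mercator areal scale is sec²φ.
sec²φ = 17.22  ⇒  cos²φ = 0.05807  ⇒  cos φ = 0.2410.
φ = arccos(0.2410) ≈ 76.1°.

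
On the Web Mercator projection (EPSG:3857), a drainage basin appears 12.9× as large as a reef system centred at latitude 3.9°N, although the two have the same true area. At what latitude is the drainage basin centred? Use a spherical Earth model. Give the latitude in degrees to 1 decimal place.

73.9°

Mercator areal scale is sec²φ, so apparent-area ratio = sec²φ₁ / sec²φ₂ = cos²φ₂ / cos²φ₁.
cos²φ₂ / cos²φ₁ = 12.9  ⇒  cos φ₁ = cos 3.9° / √12.9 = 0.9977/3.592 = 0.2778.
φ₁ = arccos(0.2778) ≈ 73.9°.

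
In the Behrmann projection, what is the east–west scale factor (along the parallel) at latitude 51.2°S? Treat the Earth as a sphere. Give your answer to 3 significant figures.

The Behrmann projection is cylindrical equal-area with φ₀ = 30°. A cylindrical equal-area projection with standard parallel φ₀ has meridian scale h = cos φ / cos φ₀ and parallel scale k = cos φ₀ / cos φ (so areas are preserved, h·k = 1).
k = cos 30° / cos 51.2° = 0.8660/0.6266 = 1.382.

1.38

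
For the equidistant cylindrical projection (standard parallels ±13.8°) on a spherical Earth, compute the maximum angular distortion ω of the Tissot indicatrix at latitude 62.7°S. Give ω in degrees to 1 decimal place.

42.0°

The equidistant cylindrical projection with φ₀ = 13.8° has h = 1 (meridians true) and k = cos φ₀ / cos φ along parallels.
At 62.7°: h = 1.000, k = 2.117; principal scales a = 2.117, b = 1.000.
sin(ω/2) = (a − b)/(a + b) = 1.117/3.117 = 0.3584, so ω = 2 arcsin(0.3584) ≈ 42.0°.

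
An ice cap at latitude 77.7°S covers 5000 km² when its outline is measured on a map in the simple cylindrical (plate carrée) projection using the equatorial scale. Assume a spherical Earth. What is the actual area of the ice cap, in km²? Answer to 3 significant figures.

Plate carrée maps x = Rλ, y = Rφ. The meridian scale is h = 1 and the parallel scale is k = 1/cos φ = sec φ.
Areal scale = h·k = 1 × sec φ; at 77.7°, h = 1.000, k = 4.694, so h·k = 4.694.
True area = apparent / (areal scale) = 5000 / 4.694 ≈ 1070 km².

1070 km²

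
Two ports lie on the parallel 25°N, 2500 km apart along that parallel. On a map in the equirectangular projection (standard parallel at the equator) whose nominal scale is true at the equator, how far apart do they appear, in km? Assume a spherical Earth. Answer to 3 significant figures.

Plate carrée maps x = Rλ, y = Rφ. The meridian scale is h = 1 and the parallel scale is k = 1/cos φ = sec φ.
Along the parallel, k = sec 25° = 1/0.9063 = 1.103.
Map distance = 2500 × 1.103 ≈ 2760 km.

2760 km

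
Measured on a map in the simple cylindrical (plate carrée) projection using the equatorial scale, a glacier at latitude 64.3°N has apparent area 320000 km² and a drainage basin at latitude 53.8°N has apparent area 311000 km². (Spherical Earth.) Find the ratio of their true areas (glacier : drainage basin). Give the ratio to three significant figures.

On the plate carrée, areal scale = h·k = 1 × sec φ, so true area = apparent × cos φ.
True area of glacier: 320000 × cos(64.3°) = 320000 × 0.4337 = 138800 km².
True area of drainage basin: 311000 × cos(53.8°) = 311000 × 0.5906 = 183700 km².
Ratio = 138800 / 183700 ≈ 0.756.

0.756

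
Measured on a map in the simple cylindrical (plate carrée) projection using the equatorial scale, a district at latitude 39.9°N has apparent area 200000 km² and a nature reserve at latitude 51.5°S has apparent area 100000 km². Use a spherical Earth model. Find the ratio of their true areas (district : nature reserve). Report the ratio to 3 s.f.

2.46

On the plate carrée, areal scale = h·k = 1 × sec φ, so true area = apparent × cos φ.
True area of district: 200000 × cos(39.9°) = 200000 × 0.7672 = 153400 km².
True area of nature reserve: 100000 × cos(51.5°) = 100000 × 0.6225 = 62250 km².
Ratio = 153400 / 62250 ≈ 2.46.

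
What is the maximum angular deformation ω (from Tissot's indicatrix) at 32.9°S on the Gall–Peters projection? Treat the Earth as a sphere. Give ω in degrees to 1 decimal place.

19.6°

The Gall–Peters projection is cylindrical equal-area with φ₀ = 45°. A cylindrical equal-area projection with standard parallel φ₀ has meridian scale h = cos φ / cos φ₀ and parallel scale k = cos φ₀ / cos φ (so areas are preserved, h·k = 1).
At 32.9°: h = 1.187, k = 0.8422; principal scales a = 1.187, b = 0.8422.
sin(ω/2) = (a − b)/(a + b) = 0.3452/2.030 = 0.1701, so ω = 2 arcsin(0.1701) ≈ 19.6°.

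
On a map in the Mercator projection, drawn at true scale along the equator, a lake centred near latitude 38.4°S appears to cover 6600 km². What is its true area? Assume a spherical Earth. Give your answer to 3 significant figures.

4050 km²

Mercator is conformal, so the point scale is isotropic: h = k = sec φ = 1/cos φ.
Areal scale = k² = sec²φ = 1/cos²(38.4°) = 1/0.7837² = 1.628.
True area = apparent / (areal scale) = 6600 / 1.628 ≈ 4050 km².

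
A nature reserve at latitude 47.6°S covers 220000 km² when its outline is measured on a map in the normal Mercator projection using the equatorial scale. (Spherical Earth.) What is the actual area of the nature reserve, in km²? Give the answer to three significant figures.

The Mercator projection is conformal; its linear scale factor is the same in every direction and equals sec φ = 1/cos φ.
Areal scale = k² = sec²φ = 1/cos²(47.6°) = 1/0.6743² = 2.199.
True area = apparent / (areal scale) = 220000 / 2.199 ≈ 100000 km².

100000 km²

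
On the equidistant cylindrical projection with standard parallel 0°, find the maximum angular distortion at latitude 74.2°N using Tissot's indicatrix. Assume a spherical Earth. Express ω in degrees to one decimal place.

69.8°

Plate carrée maps x = Rλ, y = Rφ. The meridian scale is h = 1 and the parallel scale is k = 1/cos φ = sec φ.
At 74.2°: h = 1.000, k = 3.673; principal scales a = 3.673, b = 1.000.
sin(ω/2) = (a − b)/(a + b) = 2.673/4.673 = 0.5720, so ω = 2 arcsin(0.5720) ≈ 69.8°.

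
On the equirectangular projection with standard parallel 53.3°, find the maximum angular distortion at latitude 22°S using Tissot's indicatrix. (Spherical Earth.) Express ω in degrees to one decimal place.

The equidistant cylindrical projection with φ₀ = 53.3° has h = 1 (meridians true) and k = cos φ₀ / cos φ along parallels.
At 22°: h = 1.000, k = 0.6446; principal scales a = 1.000, b = 0.6446.
sin(ω/2) = (a − b)/(a + b) = 0.3554/1.645 = 0.2161, so ω = 2 arcsin(0.2161) ≈ 25.0°.

25.0°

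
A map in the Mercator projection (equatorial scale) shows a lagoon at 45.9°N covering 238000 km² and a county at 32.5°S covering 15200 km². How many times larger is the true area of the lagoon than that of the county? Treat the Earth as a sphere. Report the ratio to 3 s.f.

On Mercator the areal scale is sec²φ, so true area = apparent × cos²φ.
True area of lagoon: 238000 × cos²(45.9°) = 238000 × 0.4843 = 115300 km².
True area of county: 15200 × cos²(32.5°) = 15200 × 0.7113 = 10810 km².
Ratio = 115300 / 10810 ≈ 10.7.

10.7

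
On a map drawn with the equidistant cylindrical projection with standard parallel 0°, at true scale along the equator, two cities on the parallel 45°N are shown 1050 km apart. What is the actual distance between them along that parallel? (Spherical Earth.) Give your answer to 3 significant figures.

742 km

For the equirectangular projection with φ₀ = 0 (plate carrée), h = 1 along meridians and k = sec φ along parallels.
Along the parallel at 45°, map distances are exaggerated by k = sec 45° = 1.414.
True distance = 1050 / 1.414 = 1050 × cos 45° ≈ 742 km.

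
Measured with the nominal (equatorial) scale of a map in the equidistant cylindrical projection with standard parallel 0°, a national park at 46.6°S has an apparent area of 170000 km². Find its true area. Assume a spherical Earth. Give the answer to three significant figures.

117000 km²

In the plate carrée (x = Rλ, y = Rφ), meridians are true-scale (h = 1) and parallels are stretched by k = sec φ.
Areal scale = h·k = 1 × sec φ; at 46.6°, h = 1.000, k = 1.455, so h·k = 1.455.
True area = apparent / (areal scale) = 170000 / 1.455 ≈ 117000 km².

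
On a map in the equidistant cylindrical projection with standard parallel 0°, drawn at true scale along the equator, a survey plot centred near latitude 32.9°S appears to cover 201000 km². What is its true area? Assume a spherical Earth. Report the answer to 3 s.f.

Plate carrée maps x = Rλ, y = Rφ. The meridian scale is h = 1 and the parallel scale is k = 1/cos φ = sec φ.
Areal scale = h·k = 1 × sec φ; at 32.9°, h = 1.000, k = 1.191, so h·k = 1.191.
True area = apparent / (areal scale) = 201000 / 1.191 ≈ 169000 km².

169000 km²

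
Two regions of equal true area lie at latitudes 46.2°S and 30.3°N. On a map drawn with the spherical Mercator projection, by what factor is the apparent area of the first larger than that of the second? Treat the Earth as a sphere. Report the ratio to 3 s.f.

1.56

Mercator areal scale is sec²φ.
At 46.2°: sec²(46.2°) = 1/0.6921² = 2.087.
At 30.3°: sec²(30.3°) = 1/0.8634² = 1.341.
Ratio = 2.087/1.341 = cos²(30.3°)/cos²(46.2°) ≈ 1.56.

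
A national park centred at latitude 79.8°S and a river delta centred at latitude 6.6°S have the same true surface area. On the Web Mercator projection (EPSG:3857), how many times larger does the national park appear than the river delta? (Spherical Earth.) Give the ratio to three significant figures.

Mercator is conformal with k = sec φ, so areal scale = k² = sec²φ.
At 79.8°: sec²(79.8°) = 1/0.1771² = 31.89.
At 6.6°: sec²(6.6°) = 1/0.9934² = 1.013.
Ratio = 31.89/1.013 = cos²(6.6°)/cos²(79.8°) ≈ 31.5.

31.5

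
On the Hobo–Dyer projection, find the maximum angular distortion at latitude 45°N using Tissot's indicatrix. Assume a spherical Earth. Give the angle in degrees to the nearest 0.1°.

The Hobo–Dyer projection is cylindrical equal-area with φ₀ = 37.5°. A cylindrical equal-area projection with standard parallel φ₀ has meridian scale h = cos φ / cos φ₀ and parallel scale k = cos φ₀ / cos φ (so areas are preserved, h·k = 1).
At 45°: h = 0.8913, k = 1.122; principal scales a = 1.122, b = 0.8913.
sin(ω/2) = (a − b)/(a + b) = 0.2307/2.013 = 0.1146, so ω = 2 arcsin(0.1146) ≈ 13.2°.

13.2°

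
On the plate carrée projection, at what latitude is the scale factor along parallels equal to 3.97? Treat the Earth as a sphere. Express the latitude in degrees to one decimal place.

Plate carrée: h = 1, k = sec φ along parallels.
sec φ = 3.97  ⇒  cos φ = 0.2519  ⇒  φ ≈ 75.4°.

75.4°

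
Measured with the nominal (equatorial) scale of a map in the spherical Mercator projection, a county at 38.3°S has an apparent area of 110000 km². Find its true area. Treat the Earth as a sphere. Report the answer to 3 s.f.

67700 km²

For Mercator, h = k = sec φ (a conformal cylindrical projection has a single point scale, 1/cos φ).
Areal scale = k² = sec²φ = 1/cos²(38.3°) = 1/0.7848² = 1.624.
True area = apparent / (areal scale) = 110000 / 1.624 ≈ 67700 km².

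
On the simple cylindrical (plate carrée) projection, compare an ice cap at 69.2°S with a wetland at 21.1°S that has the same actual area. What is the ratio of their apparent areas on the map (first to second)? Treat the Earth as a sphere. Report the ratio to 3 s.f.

2.63

For the equirectangular projection with φ₀ = 0 (plate carrée), h = 1 along meridians and k = sec φ along parallels.
Areal scale at 69.2°: h·k = 1.000 × 2.816 = 2.816.
Areal scale at 21.1°: h·k = 1.000 × 1.072 = 1.072.
Ratio = 2.816/1.072 ≈ 2.63.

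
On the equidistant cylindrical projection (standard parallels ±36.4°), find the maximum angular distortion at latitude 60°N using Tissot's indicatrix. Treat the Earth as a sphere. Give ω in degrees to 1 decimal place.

In the equirectangular projection with standard parallel φ₀ = 36.4° (x = Rλ cos φ₀, y = Rφ), meridians are true-scale (h = 1) and the parallel scale is k = cos φ₀ / cos φ.
At 60°: h = 1.000, k = 1.610; principal scales a = 1.610, b = 1.000.
sin(ω/2) = (a − b)/(a + b) = 0.6098/2.610 = 0.2337, so ω = 2 arcsin(0.2337) ≈ 27.0°.

27.0°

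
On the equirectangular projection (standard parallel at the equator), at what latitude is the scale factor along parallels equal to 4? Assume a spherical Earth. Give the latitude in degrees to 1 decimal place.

75.5°

Plate carrée: h = 1, k = sec φ along parallels.
sec φ = 4  ⇒  cos φ = 0.2500  ⇒  φ ≈ 75.5°.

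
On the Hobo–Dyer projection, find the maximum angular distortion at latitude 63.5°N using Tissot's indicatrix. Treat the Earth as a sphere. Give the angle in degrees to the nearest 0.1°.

62.6°

Hobo–Dyer is a cylindrical equal-area projection with standard parallels at ±37.5°. For cylindrical equal-area with standard parallel φ₀, h = cos φ / cos φ₀ and k = cos φ₀ / cos φ, so h·k = 1.
At 63.5°: h = 0.5624, k = 1.778; principal scales a = 1.778, b = 0.5624.
sin(ω/2) = (a − b)/(a + b) = 1.216/2.340 = 0.5194, so ω = 2 arcsin(0.5194) ≈ 62.6°.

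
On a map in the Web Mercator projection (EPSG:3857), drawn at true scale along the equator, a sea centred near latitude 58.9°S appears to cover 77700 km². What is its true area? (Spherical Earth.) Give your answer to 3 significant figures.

Mercator is conformal, so the point scale is isotropic: h = k = sec φ = 1/cos φ.
Areal scale = k² = sec²φ = 1/cos²(58.9°) = 1/0.5165² = 3.748.
True area = apparent / (areal scale) = 77700 / 3.748 ≈ 20700 km².

20700 km²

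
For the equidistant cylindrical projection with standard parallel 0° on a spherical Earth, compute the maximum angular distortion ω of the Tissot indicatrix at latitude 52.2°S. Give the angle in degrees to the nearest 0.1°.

Plate carrée maps x = Rλ, y = Rφ. The meridian scale is h = 1 and the parallel scale is k = 1/cos φ = sec φ.
At 52.2°: h = 1.000, k = 1.632; principal scales a = 1.632, b = 1.000.
sin(ω/2) = (a − b)/(a + b) = 0.6316/2.632 = 0.2400, so ω = 2 arcsin(0.2400) ≈ 27.8°.

27.8°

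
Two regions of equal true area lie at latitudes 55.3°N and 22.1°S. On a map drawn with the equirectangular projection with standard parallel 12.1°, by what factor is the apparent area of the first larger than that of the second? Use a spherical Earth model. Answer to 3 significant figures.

The equidistant cylindrical projection with φ₀ = 12.1° has h = 1 (meridians true) and k = cos φ₀ / cos φ along parallels.
Areal scale at 55.3°: h·k = 1.000 × 1.718 = 1.718.
Areal scale at 22.1°: h·k = 1.000 × 1.055 = 1.055.
Ratio = 1.718/1.055 ≈ 1.63.

1.63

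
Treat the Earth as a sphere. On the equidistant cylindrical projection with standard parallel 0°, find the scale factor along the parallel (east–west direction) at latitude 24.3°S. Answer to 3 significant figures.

Plate carrée maps x = Rλ, y = Rφ. The meridian scale is h = 1 and the parallel scale is k = 1/cos φ = sec φ.
k = 1/cos 24.3° = 1/0.9114 = 1.097.

1.10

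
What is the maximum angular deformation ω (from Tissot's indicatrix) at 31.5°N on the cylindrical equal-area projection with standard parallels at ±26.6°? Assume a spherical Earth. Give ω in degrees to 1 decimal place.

Cylindrical equal-area (φ₀ = 26.6°): h = cos φ / cos 26.6° along meridians, k = cos 26.6° / cos φ along parallels; h·k = 1.
At 31.5°: h = 0.9536, k = 1.049; principal scales a = 1.049, b = 0.9536.
sin(ω/2) = (a − b)/(a + b) = 0.09512/2.002 = 0.04750, so ω = 2 arcsin(0.04750) ≈ 5.4°.

5.4°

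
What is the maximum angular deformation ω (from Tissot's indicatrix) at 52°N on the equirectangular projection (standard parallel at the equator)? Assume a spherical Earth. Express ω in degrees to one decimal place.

27.5°

Plate carrée maps x = Rλ, y = Rφ. The meridian scale is h = 1 and the parallel scale is k = 1/cos φ = sec φ.
At 52°: h = 1.000, k = 1.624; principal scales a = 1.624, b = 1.000.
sin(ω/2) = (a − b)/(a + b) = 0.6243/2.624 = 0.2379, so ω = 2 arcsin(0.2379) ≈ 27.5°.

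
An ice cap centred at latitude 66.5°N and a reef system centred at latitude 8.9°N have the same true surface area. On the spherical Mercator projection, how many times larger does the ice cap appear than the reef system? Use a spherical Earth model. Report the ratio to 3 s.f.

Mercator areal scale is sec²φ.
At 66.5°: sec²(66.5°) = 1/0.3987² = 6.289.
At 8.9°: sec²(8.9°) = 1/0.9880² = 1.025.
Ratio = 6.289/1.025 = cos²(8.9°)/cos²(66.5°) ≈ 6.14.

6.14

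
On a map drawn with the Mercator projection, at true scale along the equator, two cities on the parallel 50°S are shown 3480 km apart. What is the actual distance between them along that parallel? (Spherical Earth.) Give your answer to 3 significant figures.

2240 km

Mercator is conformal, so the point scale is isotropic: h = k = sec φ = 1/cos φ.
Along the parallel at 50°, map distances are exaggerated by k = sec 50° = 1.556.
True distance = 3480 / 1.556 = 3480 × cos 50° ≈ 2240 km.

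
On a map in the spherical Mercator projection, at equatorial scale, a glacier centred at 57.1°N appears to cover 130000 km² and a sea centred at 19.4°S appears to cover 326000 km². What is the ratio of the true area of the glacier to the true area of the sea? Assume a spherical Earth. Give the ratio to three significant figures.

0.132

On Mercator the areal scale is sec²φ, so true area = apparent × cos²φ.
True area of glacier: 130000 × cos²(57.1°) = 130000 × 0.2950 = 38360 km².
True area of sea: 326000 × cos²(19.4°) = 326000 × 0.8897 = 290000 km².
Ratio = 38360 / 290000 ≈ 0.132.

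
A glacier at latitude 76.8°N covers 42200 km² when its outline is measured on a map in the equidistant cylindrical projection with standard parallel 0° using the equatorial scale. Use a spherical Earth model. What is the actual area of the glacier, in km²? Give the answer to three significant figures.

Plate carrée maps x = Rλ, y = Rφ. The meridian scale is h = 1 and the parallel scale is k = 1/cos φ = sec φ.
Areal scale = h·k = 1 × sec φ; at 76.8°, h = 1.000, k = 4.379, so h·k = 4.379.
True area = apparent / (areal scale) = 42200 / 4.379 ≈ 9640 km².

9640 km²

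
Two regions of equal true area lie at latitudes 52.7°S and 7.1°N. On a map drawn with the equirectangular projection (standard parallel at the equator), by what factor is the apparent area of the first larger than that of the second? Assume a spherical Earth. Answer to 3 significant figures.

In the plate carrée (x = Rλ, y = Rφ), meridians are true-scale (h = 1) and parallels are stretched by k = sec φ.
Areal scale at 52.7°: h·k = 1.000 × 1.650 = 1.650.
Areal scale at 7.1°: h·k = 1.000 × 1.008 = 1.008.
Ratio = 1.650/1.008 ≈ 1.64.

1.64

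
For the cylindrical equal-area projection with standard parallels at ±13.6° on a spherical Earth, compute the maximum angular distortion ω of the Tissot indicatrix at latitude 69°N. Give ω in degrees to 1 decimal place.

Cylindrical equal-area (φ₀ = 13.6°): h = cos φ / cos 13.6° along meridians, k = cos 13.6° / cos φ along parallels; h·k = 1.
At 69°: h = 0.3687, k = 2.712; principal scales a = 2.712, b = 0.3687.
sin(ω/2) = (a − b)/(a + b) = 2.343/3.081 = 0.7606, so ω = 2 arcsin(0.7606) ≈ 99.0°.

99.0°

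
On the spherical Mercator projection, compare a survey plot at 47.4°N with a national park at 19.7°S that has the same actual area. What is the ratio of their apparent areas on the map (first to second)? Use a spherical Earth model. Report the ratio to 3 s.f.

On Mercator, area is exaggerated by sec²φ = 1/cos²φ.
At 47.4°: sec²(47.4°) = 1/0.6769² = 2.183.
At 19.7°: sec²(19.7°) = 1/0.9415² = 1.128.
Ratio = 2.183/1.128 = cos²(19.7°)/cos²(47.4°) ≈ 1.93.

1.93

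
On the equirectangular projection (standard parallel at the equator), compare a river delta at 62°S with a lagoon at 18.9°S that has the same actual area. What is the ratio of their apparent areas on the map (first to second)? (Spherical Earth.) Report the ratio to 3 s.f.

In the plate carrée (x = Rλ, y = Rφ), meridians are true-scale (h = 1) and parallels are stretched by k = sec φ.
Areal scale at 62°: h·k = 1.000 × 2.130 = 2.130.
Areal scale at 18.9°: h·k = 1.000 × 1.057 = 1.057.
Ratio = 2.130/1.057 ≈ 2.02.

2.02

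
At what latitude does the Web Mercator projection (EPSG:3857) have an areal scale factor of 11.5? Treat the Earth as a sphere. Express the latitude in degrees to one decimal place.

72.8°

Mercator areal scale is sec²φ.
sec²φ = 11.5  ⇒  cos²φ = 0.08696  ⇒  cos φ = 0.2949.
φ = arccos(0.2949) ≈ 72.8°.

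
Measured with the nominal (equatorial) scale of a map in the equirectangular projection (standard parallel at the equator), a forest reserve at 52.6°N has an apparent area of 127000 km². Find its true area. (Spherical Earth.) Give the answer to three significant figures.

Plate carrée maps x = Rλ, y = Rφ. The meridian scale is h = 1 and the parallel scale is k = 1/cos φ = sec φ.
Areal scale = h·k = 1 × sec φ; at 52.6°, h = 1.000, k = 1.646, so h·k = 1.646.
True area = apparent / (areal scale) = 127000 / 1.646 ≈ 77100 km².

77100 km²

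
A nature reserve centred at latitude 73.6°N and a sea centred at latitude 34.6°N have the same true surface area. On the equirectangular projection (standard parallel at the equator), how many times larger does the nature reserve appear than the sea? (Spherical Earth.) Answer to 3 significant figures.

In the plate carrée (x = Rλ, y = Rφ), meridians are true-scale (h = 1) and parallels are stretched by k = sec φ.
Areal scale at 73.6°: h·k = 1.000 × 3.542 = 3.542.
Areal scale at 34.6°: h·k = 1.000 × 1.215 = 1.215.
Ratio = 3.542/1.215 ≈ 2.92.

2.92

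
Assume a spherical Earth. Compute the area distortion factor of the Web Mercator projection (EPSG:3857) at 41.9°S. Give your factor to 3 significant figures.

1.81

Mercator is conformal, so the point scale is isotropic: h = k = sec φ = 1/cos φ.
Areal scale = k² = sec²φ = 1/cos²(41.9°) = 1/0.7443² = 1.805.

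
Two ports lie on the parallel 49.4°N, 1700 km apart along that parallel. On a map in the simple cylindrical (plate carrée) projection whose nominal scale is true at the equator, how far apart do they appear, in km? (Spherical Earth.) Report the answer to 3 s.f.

Plate carrée maps x = Rλ, y = Rφ. The meridian scale is h = 1 and the parallel scale is k = 1/cos φ = sec φ.
Along the parallel, k = sec 49.4° = 1/0.6508 = 1.537.
Map distance = 1700 × 1.537 ≈ 2610 km.

2610 km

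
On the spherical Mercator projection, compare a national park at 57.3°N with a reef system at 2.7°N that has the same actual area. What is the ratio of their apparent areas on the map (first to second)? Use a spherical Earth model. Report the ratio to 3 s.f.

3.42

On Mercator, area is exaggerated by sec²φ = 1/cos²φ.
At 57.3°: sec²(57.3°) = 1/0.5402² = 3.426.
At 2.7°: sec²(2.7°) = 1/0.9989² = 1.002.
Ratio = 3.426/1.002 = cos²(2.7°)/cos²(57.3°) ≈ 3.42.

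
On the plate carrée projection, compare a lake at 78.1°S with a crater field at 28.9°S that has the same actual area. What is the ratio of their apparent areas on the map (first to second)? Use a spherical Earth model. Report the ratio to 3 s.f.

In the plate carrée (x = Rλ, y = Rφ), meridians are true-scale (h = 1) and parallels are stretched by k = sec φ.
Areal scale at 78.1°: h·k = 1.000 × 4.850 = 4.850.
Areal scale at 28.9°: h·k = 1.000 × 1.142 = 1.142.
Ratio = 4.850/1.142 ≈ 4.25.

4.25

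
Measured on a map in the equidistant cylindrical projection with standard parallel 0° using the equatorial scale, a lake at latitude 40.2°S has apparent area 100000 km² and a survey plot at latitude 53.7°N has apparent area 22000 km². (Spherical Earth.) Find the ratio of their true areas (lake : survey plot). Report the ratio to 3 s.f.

On the plate carrée, areal scale = h·k = 1 × sec φ, so true area = apparent × cos φ.
True area of lake: 100000 × cos(40.2°) = 100000 × 0.7638 = 76380 km².
True area of survey plot: 22000 × cos(53.7°) = 22000 × 0.5920 = 13020 km².
Ratio = 76380 / 13020 ≈ 5.86.

5.86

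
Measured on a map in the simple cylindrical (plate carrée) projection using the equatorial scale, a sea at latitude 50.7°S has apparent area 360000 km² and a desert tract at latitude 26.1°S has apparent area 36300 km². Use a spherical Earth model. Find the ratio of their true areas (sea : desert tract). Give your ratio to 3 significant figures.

6.99

Plate carrée has h = 1 and k = sec φ, giving areal scale sec φ; true area = (apparent area) · cos φ.
True area of sea: 360000 × cos(50.7°) = 360000 × 0.6334 = 228000 km².
True area of desert tract: 36300 × cos(26.1°) = 36300 × 0.8980 = 32600 km².
Ratio = 228000 / 32600 ≈ 6.99.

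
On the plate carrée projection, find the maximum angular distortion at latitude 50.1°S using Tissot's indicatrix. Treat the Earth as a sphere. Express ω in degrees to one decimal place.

25.2°

Plate carrée maps x = Rλ, y = Rφ. The meridian scale is h = 1 and the parallel scale is k = 1/cos φ = sec φ.
At 50.1°: h = 1.000, k = 1.559; principal scales a = 1.559, b = 1.000.
sin(ω/2) = (a − b)/(a + b) = 0.5590/2.559 = 0.2184, so ω = 2 arcsin(0.2184) ≈ 25.2°.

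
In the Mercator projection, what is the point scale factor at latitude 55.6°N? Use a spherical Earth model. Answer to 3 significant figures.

1.77

For Mercator, h = k = sec φ (a conformal cylindrical projection has a single point scale, 1/cos φ).
k = 1/cos 55.6° = 1/0.5650 = 1.770.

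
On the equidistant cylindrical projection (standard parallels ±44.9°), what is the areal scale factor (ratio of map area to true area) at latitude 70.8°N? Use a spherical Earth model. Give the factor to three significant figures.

The equidistant cylindrical projection with φ₀ = 44.9° has h = 1 (meridians true) and k = cos φ₀ / cos φ along parallels.
Areal scale = h·k = 1 × cos φ₀ / cos φ; at 70.8°, h = 1.000, k = 2.154, so h·k = 2.154.

2.15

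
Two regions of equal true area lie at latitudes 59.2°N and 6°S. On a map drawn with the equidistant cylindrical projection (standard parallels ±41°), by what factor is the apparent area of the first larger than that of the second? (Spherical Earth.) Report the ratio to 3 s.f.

In the equirectangular projection with standard parallel φ₀ = 41° (x = Rλ cos φ₀, y = Rφ), meridians are true-scale (h = 1) and the parallel scale is k = cos φ₀ / cos φ.
Areal scale at 59.2°: h·k = 1.000 × 1.474 = 1.474.
Areal scale at 6°: h·k = 1.000 × 0.7589 = 0.7589.
Ratio = 1.474/0.7589 ≈ 1.94.

1.94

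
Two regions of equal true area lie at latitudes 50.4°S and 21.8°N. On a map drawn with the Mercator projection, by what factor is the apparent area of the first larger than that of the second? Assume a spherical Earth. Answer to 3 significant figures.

Mercator is conformal with k = sec φ, so areal scale = k² = sec²φ.
At 50.4°: sec²(50.4°) = 1/0.6374² = 2.461.
At 21.8°: sec²(21.8°) = 1/0.9285² = 1.160.
Ratio = 2.461/1.160 = cos²(21.8°)/cos²(50.4°) ≈ 2.12.

2.12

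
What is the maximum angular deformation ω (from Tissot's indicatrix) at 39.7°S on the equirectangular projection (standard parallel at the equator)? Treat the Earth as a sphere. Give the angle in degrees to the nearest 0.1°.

Plate carrée maps x = Rλ, y = Rφ. The meridian scale is h = 1 and the parallel scale is k = 1/cos φ = sec φ.
At 39.7°: h = 1.000, k = 1.300; principal scales a = 1.300, b = 1.000.
sin(ω/2) = (a − b)/(a + b) = 0.2997/2.300 = 0.1303, so ω = 2 arcsin(0.1303) ≈ 15.0°.

15.0°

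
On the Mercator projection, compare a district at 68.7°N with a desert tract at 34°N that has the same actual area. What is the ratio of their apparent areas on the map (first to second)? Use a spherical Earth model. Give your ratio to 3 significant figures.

5.21

Mercator areal scale is sec²φ.
At 68.7°: sec²(68.7°) = 1/0.3633² = 7.579.
At 34°: sec²(34°) = 1/0.8290² = 1.455.
Ratio = 7.579/1.455 = cos²(34°)/cos²(68.7°) ≈ 5.21.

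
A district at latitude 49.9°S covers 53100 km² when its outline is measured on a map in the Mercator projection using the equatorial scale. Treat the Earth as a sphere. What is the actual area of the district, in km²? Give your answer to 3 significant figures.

Mercator is conformal, so the point scale is isotropic: h = k = sec φ = 1/cos φ.
Areal scale = k² = sec²φ = 1/cos²(49.9°) = 1/0.6441² = 2.410.
True area = apparent / (areal scale) = 53100 / 2.410 ≈ 22000 km².

22000 km²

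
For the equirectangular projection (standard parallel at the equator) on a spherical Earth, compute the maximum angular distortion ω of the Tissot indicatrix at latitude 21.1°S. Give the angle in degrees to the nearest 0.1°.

In the plate carrée (x = Rλ, y = Rφ), meridians are true-scale (h = 1) and parallels are stretched by k = sec φ.
At 21.1°: h = 1.000, k = 1.072; principal scales a = 1.072, b = 1.000.
sin(ω/2) = (a − b)/(a + b) = 0.07186/2.072 = 0.03469, so ω = 2 arcsin(0.03469) ≈ 4.0°.

4.0°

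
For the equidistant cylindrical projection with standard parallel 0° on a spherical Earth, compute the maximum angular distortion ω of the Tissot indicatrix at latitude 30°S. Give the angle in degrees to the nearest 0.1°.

8.2°

Plate carrée maps x = Rλ, y = Rφ. The meridian scale is h = 1 and the parallel scale is k = 1/cos φ = sec φ.
At 30°: h = 1.000, k = 1.155; principal scales a = 1.155, b = 1.000.
sin(ω/2) = (a − b)/(a + b) = 0.1547/2.155 = 0.07180, so ω = 2 arcsin(0.07180) ≈ 8.2°.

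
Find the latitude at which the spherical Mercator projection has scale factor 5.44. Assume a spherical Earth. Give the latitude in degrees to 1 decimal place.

79.4°

Mercator scale is k = sec φ = 1/cos φ.
1/cos φ = 5.44  ⇒  cos φ = 0.1838  ⇒  φ = arccos(0.1838) ≈ 79.4°.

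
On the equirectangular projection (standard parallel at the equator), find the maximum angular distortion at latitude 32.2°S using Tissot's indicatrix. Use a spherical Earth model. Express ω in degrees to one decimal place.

9.6°

For the equirectangular projection with φ₀ = 0 (plate carrée), h = 1 along meridians and k = sec φ along parallels.
At 32.2°: h = 1.000, k = 1.182; principal scales a = 1.182, b = 1.000.
sin(ω/2) = (a − b)/(a + b) = 0.1818/2.182 = 0.08331, so ω = 2 arcsin(0.08331) ≈ 9.6°.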